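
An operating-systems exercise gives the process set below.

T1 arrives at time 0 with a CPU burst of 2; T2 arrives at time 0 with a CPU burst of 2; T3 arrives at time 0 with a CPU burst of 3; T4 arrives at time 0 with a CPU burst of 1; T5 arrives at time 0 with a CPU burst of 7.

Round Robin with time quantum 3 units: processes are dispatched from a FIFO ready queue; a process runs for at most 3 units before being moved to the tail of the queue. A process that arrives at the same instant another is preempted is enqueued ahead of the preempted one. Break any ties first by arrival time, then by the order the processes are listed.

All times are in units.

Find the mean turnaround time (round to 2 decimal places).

Gantt: | T1 0-2 | T2 2-4 | T3 4-7 | T4 7-8 | T5 8-15 |
Completion: T1=2  T2=4  T3=7  T4=8  T5=15
Turnaround times: T1=2, T2=4, T3=7, T4=8, T5=15
Average turnaround = (2+4+7+8+15) / 5 = 36/5 = 7.20

7.20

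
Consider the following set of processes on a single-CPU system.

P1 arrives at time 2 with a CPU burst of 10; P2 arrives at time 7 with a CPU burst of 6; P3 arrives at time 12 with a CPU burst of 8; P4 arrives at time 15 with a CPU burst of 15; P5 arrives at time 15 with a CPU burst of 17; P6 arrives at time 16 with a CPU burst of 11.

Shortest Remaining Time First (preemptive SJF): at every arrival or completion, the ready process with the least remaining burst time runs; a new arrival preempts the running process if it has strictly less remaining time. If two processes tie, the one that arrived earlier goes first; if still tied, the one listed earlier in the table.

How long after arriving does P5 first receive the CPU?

Gantt: | idle 0-2 | P1 2-12 | P2 12-18 | P3 18-26 | P6 26-37 | P4 37-52 | P5 52-69 |
Completion: P1=12  P2=18  P3=26  P4=52  P5=69  P6=37
Turnaround (C−A): P1=10  P2=11  P3=14  P4=37  P5=54  P6=21
Response(P5) = first start − arrival = 52 − 15 = 37

37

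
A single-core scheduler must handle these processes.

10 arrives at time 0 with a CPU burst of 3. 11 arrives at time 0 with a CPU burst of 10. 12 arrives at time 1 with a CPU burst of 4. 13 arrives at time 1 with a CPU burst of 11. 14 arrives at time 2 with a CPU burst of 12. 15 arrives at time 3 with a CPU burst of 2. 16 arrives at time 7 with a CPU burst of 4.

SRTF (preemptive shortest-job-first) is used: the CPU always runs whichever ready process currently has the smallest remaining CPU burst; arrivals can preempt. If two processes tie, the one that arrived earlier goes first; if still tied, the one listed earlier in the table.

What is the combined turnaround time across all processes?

119

Gantt: | 10 0-3 | 15 3-5 | 12 5-9 | 16 9-13 | 11 13-23 | 13 23-34 | 14 34-46 |
Completion: 10=3  11=23  12=9  13=34  14=46  15=5  16=13
Turnaround (C−A): 10=3  11=23  12=8  13=33  14=44  15=2  16=6
Turnaround = completion − arrival: 10=3, 11=23, 12=8, 13=33, 14=44, 15=2, 16=6
Total turnaround = 3 + 23 + 8 + 33 + 44 + 2 + 6 = 119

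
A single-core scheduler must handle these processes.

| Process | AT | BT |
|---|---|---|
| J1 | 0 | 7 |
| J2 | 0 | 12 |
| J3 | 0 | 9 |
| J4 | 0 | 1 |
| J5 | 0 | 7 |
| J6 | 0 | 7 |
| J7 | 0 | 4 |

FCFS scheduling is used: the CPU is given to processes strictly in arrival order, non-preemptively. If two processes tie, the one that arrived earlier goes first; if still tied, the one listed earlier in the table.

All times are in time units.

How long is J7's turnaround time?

47

Timeline: | J1 0-7 | J2 7-19 | J3 19-28 | J4 28-29 | J5 29-36 | J6 36-43 | J7 43-47 |
Completion: J1=7  J2=19  J3=28  J4=29  J5=36  J6=43  J7=47
Turnaround(J7) = completion − arrival = 47 − 0 = 47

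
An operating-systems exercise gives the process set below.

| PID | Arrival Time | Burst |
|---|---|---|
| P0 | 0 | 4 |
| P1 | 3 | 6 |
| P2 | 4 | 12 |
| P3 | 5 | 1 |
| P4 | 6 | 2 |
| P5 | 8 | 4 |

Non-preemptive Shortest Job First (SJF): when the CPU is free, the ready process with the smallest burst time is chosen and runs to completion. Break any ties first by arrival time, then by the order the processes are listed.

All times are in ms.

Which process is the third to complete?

P3

Timeline: | P0 0-4 | P1 4-10 | P3 10-11 | P4 11-13 | P5 13-17 | P2 17-29 |
Completion: P0=4  P1=10  P2=29  P3=11  P4=13  P5=17
Turnaround (C−A): P0=4  P1=7  P2=25  P3=6  P4=7  P5=9
Finish order: P0 → P1 → P3 → P4 → P5 → P2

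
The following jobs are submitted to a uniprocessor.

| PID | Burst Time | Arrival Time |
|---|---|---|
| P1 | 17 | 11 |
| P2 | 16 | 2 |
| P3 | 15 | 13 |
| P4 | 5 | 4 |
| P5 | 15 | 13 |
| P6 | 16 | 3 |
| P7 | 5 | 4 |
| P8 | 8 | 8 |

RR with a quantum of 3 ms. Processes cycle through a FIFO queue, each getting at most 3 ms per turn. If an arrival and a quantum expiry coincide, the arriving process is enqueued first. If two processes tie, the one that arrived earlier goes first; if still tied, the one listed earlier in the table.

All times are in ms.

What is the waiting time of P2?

69

Timeline: | idle 0-2 | P2 2-5 | P6 5-8 | P4 8-11 | P7 11-14 | P2 14-17 | P8 17-20 | P6 20-23 | P1 23-26 | P4 26-28 | P3 28-31 | P5 31-34 | P7 34-36 | P2 36-39 | P8 39-42 | P6 42-45 | P1 45-48 | P3 48-51 | P5 51-54 | P2 54-57 | P8 57-59 | P6 59-62 | P1 62-65 | P3 65-68 | P5 68-71 | P2 71-74 | P6 74-77 | P1 77-80 | P3 80-83 | P5 83-86 | P2 86-87 | P6 87-88 | P1 88-91 | P3 91-94 | P5 94-97 | P1 97-99 |
Completion: P1=99  P2=87  P3=94  P4=28  P5=97  P6=88  P7=36  P8=59
Waiting(P2) = turnaround − burst = 85 − 16 = 69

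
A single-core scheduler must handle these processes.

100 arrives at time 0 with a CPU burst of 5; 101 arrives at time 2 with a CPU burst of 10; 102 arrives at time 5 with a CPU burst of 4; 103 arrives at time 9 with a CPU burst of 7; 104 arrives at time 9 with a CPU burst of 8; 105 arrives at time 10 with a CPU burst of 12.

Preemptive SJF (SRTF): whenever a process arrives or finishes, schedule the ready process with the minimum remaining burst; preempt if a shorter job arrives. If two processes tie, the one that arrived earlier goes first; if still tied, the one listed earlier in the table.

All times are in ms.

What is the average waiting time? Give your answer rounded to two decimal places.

8.83

Gantt: | 100 0-5 | 102 5-9 | 103 9-16 | 104 16-24 | 101 24-34 | 105 34-46 |
Completion: 100=5  101=34  102=9  103=16  104=24  105=46
Waiting times: 100=0, 101=22, 102=0, 103=0, 104=7, 105=24
Average waiting = (0+22+0+0+7+24) / 6 = 53/6 = 8.83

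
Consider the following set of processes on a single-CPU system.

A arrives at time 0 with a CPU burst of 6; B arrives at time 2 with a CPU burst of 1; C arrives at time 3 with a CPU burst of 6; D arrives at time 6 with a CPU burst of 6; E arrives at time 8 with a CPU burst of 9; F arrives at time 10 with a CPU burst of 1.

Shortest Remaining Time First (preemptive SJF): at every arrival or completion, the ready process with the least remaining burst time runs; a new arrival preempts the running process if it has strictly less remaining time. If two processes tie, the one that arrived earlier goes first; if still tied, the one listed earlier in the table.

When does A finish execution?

Gantt: | A 0-2 | B 2-3 | A 3-7 | C 7-10 | F 10-11 | C 11-14 | D 14-20 | E 20-29 |
Completion: A=7  B=3  C=14  D=20  E=29  F=11
Turnaround (C−A): A=7  B=1  C=11  D=14  E=21  F=1

7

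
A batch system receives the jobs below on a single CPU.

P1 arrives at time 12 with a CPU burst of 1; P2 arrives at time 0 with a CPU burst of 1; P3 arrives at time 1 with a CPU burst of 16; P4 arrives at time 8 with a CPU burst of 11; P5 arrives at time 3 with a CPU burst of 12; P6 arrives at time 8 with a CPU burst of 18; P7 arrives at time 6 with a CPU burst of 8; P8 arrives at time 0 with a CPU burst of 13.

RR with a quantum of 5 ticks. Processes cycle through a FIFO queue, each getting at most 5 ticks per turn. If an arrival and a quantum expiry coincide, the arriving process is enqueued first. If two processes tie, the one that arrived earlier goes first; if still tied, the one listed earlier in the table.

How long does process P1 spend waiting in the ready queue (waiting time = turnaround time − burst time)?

Timeline: | P2 0-1 | P8 1-6 | P3 6-11 | P5 11-16 | P7 16-21 | P8 21-26 | P4 26-31 | P6 31-36 | P3 36-41 | P1 41-42 | P5 42-47 | P7 47-50 | P8 50-53 | P4 53-58 | P6 58-63 | P3 63-68 | P5 68-70 | P4 70-71 | P6 71-76 | P3 76-77 | P6 77-80 |
Completion: P1=42  P2=1  P3=77  P4=71  P5=70  P6=80  P7=50  P8=53
Waiting(P1) = turnaround − burst = 30 − 1 = 29

29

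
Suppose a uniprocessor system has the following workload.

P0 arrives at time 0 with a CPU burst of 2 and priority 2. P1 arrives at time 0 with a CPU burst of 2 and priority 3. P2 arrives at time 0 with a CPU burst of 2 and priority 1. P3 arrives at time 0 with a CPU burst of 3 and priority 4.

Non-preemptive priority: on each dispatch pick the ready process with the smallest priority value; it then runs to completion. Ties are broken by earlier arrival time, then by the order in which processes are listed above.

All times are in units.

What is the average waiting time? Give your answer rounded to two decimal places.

3.00

Timeline: | P2 0-2 | P0 2-4 | P1 4-6 | P3 6-9 |
Completion: P0=4  P1=6  P2=2  P3=9
Turnaround (C−A): P0=4  P1=6  P2=2  P3=9
Waiting times: P0=2, P1=4, P2=0, P3=6
Average waiting = (2+4+0+6) / 4 = 12/4 = 3.00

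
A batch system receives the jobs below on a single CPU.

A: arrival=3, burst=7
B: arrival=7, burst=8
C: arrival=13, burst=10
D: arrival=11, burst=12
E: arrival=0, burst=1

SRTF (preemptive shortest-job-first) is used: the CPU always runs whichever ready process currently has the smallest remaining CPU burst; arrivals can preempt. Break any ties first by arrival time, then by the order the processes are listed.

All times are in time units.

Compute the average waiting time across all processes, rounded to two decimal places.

Schedule: | E 0-1 | idle 1-3 | A 3-10 | B 10-18 | C 18-28 | D 28-40 |
Completion: A=10  B=18  C=28  D=40  E=1
Turnaround (C−A): A=7  B=11  C=15  D=29  E=1
Waiting times: A=0, B=3, C=5, D=17, E=0
Average waiting = (0+3+5+17+0) / 5 = 25/5 = 5.00

5.00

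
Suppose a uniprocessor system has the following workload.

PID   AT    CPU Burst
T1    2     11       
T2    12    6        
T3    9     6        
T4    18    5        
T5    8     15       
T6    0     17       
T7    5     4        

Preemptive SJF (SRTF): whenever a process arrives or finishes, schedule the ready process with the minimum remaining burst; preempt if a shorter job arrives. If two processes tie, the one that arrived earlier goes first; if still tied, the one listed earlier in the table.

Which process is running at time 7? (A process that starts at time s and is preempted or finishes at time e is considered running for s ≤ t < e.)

T7

Gantt: | T6 0-2 | T1 2-5 | T7 5-9 | T3 9-15 | T2 15-21 | T4 21-26 | T1 26-34 | T6 34-49 | T5 49-64 |
Completion: T1=34  T2=21  T3=15  T4=26  T5=64  T6=49  T7=9
Turnaround (C−A): T1=32  T2=9  T3=6  T4=8  T5=56  T6=49  T7=4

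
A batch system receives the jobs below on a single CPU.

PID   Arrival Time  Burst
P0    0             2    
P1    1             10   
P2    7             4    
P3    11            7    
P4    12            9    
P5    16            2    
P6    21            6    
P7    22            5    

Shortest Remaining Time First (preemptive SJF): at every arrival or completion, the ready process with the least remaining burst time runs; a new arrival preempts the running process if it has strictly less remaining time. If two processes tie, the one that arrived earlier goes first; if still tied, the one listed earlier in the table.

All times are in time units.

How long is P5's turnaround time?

Timeline: | P0 0-2 | P1 2-7 | P2 7-11 | P1 11-16 | P5 16-18 | P3 18-25 | P7 25-30 | P6 30-36 | P4 36-45 |
Completion: P0=2  P1=16  P2=11  P3=25  P4=45  P5=18  P6=36  P7=30
Turnaround (C−A): P0=2  P1=15  P2=4  P3=14  P4=33  P5=2  P6=15  P7=8
Turnaround(P5) = completion − arrival = 18 − 16 = 2

2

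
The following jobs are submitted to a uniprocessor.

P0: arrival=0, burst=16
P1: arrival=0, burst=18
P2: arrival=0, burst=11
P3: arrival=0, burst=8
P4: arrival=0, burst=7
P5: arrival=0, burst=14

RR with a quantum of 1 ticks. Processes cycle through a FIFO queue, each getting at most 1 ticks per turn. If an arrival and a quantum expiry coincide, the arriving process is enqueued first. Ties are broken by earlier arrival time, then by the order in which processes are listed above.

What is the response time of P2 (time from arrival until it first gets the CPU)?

Timeline: | P0 0-1 | P1 1-2 | P2 2-3 | P3 3-4 | P4 4-5 | P5 5-6 | P0 6-7 | P1 7-8 | P2 8-9 | P3 9-10 | P4 10-11 | P5 11-12 | P0 12-13 | P1 13-14 | P2 14-15 | P3 15-16 | P4 16-17 | P5 17-18 | P0 18-19 | P1 19-20 | P2 20-21 | P3 21-22 | P4 22-23 | P5 23-24 | P0 24-25 | P1 25-26 | P2 26-27 | P3 27-28 | P4 28-29 | P5 29-30 | P0 30-31 | P1 31-32 | P2 32-33 | P3 33-34 | P4 34-35 | P5 35-36 | P0 36-37 | P1 37-38 | P2 38-39 | P3 39-40 | P4 40-41 | P5 41-42 | P0 42-43 | P1 43-44 | P2 44-45 | P3 45-46 | P5 46-47 | P0 47-48 | P1 48-49 | P2 49-50 | P5 50-51 | P0 51-52 | P1 52-53 | P2 53-54 | P5 54-55 | P0 55-56 | P1 56-57 | P2 57-58 | P5 58-59 | P0 59-60 | P1 60-61 | P5 61-62 | P0 62-63 | P1 63-64 | P5 64-65 | P0 65-66 | P1 66-67 | P5 67-68 | P0 68-69 | P1 69-70 | P0 70-71 | P1 71-74 |
Completion: P0=71  P1=74  P2=58  P3=46  P4=41  P5=68
Response(P2) = first start − arrival = 2 − 0 = 2

2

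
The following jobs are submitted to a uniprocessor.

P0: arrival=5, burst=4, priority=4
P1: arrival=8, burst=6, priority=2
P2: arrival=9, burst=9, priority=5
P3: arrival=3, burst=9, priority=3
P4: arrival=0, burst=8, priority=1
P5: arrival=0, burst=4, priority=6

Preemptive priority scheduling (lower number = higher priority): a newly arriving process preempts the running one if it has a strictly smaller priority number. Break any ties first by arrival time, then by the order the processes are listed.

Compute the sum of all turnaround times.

123

Timeline: | P4 0-8 | P1 8-14 | P3 14-23 | P0 23-27 | P2 27-36 | P5 36-40 |
Completion: P0=27  P1=14  P2=36  P3=23  P4=8  P5=40
Turnaround = completion − arrival: P0=22, P1=6, P2=27, P3=20, P4=8, P5=40
Total turnaround = 22 + 6 + 27 + 20 + 8 + 40 = 123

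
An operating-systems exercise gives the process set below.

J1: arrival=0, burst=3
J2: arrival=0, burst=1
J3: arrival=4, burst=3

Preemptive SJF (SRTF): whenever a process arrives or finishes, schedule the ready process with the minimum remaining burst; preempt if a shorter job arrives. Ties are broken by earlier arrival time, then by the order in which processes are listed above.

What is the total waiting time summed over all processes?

Schedule: | J2 0-1 | J1 1-4 | J3 4-7 |
Completion: J1=4  J2=1  J3=7
Turnaround (C−A): J1=4  J2=1  J3=3
Waiting = turnaround − burst: J1=1, J2=0, J3=0
Total waiting = 1 + 0 + 0 = 1

1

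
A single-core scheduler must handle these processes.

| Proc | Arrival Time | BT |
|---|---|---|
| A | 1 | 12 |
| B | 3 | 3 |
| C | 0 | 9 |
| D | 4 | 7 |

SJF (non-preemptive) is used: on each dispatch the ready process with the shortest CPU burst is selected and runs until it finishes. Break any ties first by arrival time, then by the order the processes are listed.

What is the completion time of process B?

12

Schedule: | C 0-9 | B 9-12 | D 12-19 | A 19-31 |
Completion: A=31  B=12  C=9  D=19
Turnaround (C−A): A=30  B=9  C=9  D=15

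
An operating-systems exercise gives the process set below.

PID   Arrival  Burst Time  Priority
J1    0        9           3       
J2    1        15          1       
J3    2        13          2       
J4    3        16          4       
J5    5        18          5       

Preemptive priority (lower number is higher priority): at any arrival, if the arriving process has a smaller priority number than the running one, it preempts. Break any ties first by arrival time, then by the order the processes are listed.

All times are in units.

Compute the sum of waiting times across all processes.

Timeline: | J1 0-1 | J2 1-16 | J3 16-29 | J1 29-37 | J4 37-53 | J5 53-71 |
Completion: J1=37  J2=16  J3=29  J4=53  J5=71
Turnaround (C−A): J1=37  J2=15  J3=27  J4=50  J5=66
Waiting = turnaround − burst: J1=28, J2=0, J3=14, J4=34, J5=48
Total waiting = 28 + 0 + 14 + 34 + 48 = 124

124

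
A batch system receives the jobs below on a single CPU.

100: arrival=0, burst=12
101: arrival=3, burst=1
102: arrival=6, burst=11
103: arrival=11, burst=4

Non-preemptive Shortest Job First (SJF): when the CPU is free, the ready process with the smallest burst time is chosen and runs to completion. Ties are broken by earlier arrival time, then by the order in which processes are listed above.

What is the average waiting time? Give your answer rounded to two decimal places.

Schedule: | 100 0-12 | 101 12-13 | 103 13-17 | 102 17-28 |
Completion: 100=12  101=13  102=28  103=17
Turnaround (C−A): 100=12  101=10  102=22  103=6
Waiting times: 100=0, 101=9, 102=11, 103=2
Average waiting = (0+9+11+2) / 4 = 22/4 = 5.50

5.50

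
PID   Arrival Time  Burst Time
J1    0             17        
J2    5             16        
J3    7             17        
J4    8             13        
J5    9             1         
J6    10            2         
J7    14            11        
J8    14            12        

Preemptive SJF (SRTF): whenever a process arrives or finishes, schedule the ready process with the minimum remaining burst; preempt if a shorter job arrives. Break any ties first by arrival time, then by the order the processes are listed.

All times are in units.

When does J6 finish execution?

12

Timeline: | J1 0-9 | J5 9-10 | J6 10-12 | J1 12-20 | J7 20-31 | J8 31-43 | J4 43-56 | J2 56-72 | J3 72-89 |
Completion: J1=20  J2=72  J3=89  J4=56  J5=10  J6=12  J7=31  J8=43
Turnaround (C−A): J1=20  J2=67  J3=82  J4=48  J5=1  J6=2  J7=17  J8=29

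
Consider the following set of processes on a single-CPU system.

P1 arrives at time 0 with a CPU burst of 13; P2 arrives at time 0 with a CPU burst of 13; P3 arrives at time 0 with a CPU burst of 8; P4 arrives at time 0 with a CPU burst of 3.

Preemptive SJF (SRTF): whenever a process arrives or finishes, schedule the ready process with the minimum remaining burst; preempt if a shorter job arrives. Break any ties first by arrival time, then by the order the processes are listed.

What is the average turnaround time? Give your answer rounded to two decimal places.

Schedule: | P4 0-3 | P3 3-11 | P1 11-24 | P2 24-37 |
Completion: P1=24  P2=37  P3=11  P4=3
Turnaround times: P1=24, P2=37, P3=11, P4=3
Average turnaround = (24+37+11+3) / 4 = 75/4 = 18.75

18.75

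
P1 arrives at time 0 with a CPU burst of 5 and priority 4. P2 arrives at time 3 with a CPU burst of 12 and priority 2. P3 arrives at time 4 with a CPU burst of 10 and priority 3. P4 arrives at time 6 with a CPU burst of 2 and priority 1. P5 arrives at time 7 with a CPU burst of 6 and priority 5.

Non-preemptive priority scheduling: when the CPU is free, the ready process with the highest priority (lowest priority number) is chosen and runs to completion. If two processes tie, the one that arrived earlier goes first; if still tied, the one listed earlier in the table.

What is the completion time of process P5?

35

Timeline: | P1 0-5 | P2 5-17 | P4 17-19 | P3 19-29 | P5 29-35 |
Completion: P1=5  P2=17  P3=29  P4=19  P5=35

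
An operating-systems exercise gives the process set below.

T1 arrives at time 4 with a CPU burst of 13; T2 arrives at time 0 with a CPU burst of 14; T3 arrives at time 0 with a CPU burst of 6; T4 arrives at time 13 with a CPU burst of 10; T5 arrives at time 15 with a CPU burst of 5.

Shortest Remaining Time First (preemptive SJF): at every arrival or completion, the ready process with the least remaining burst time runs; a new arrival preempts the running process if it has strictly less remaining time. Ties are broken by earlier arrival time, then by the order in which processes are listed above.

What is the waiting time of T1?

2

Gantt: | T3 0-6 | T1 6-19 | T5 19-24 | T4 24-34 | T2 34-48 |
Completion: T1=19  T2=48  T3=6  T4=34  T5=24
Turnaround (C−A): T1=15  T2=48  T3=6  T4=21  T5=9
Waiting(T1) = turnaround − burst = 15 − 13 = 2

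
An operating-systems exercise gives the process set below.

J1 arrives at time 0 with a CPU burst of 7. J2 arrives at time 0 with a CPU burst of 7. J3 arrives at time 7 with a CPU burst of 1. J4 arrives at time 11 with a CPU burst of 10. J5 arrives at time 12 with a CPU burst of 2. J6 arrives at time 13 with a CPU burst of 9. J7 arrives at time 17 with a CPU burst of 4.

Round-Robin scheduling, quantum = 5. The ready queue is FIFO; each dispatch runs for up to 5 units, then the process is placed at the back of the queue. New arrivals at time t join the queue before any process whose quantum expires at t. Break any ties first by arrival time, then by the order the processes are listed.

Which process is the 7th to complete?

Timeline: | J1 0-5 | J2 5-10 | J1 10-12 | J3 12-13 | J2 13-15 | J4 15-20 | J5 20-22 | J6 22-27 | J7 27-31 | J4 31-36 | J6 36-40 |
Completion: J1=12  J2=15  J3=13  J4=36  J5=22  J6=40  J7=31
Finish order: J1 → J3 → J2 → J5 → J7 → J4 → J6

J6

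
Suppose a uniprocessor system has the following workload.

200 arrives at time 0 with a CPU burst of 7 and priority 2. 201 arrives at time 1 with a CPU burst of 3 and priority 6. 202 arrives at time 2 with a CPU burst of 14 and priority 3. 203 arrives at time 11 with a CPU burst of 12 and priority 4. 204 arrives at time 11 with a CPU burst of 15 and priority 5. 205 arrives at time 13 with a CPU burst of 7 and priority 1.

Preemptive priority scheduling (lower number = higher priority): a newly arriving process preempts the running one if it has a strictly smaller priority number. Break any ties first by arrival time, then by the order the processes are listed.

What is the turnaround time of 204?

44

Schedule: | 200 0-7 | 202 7-13 | 205 13-20 | 202 20-28 | 203 28-40 | 204 40-55 | 201 55-58 |
Completion: 200=7  201=58  202=28  203=40  204=55  205=20
Turnaround(204) = completion − arrival = 55 − 11 = 44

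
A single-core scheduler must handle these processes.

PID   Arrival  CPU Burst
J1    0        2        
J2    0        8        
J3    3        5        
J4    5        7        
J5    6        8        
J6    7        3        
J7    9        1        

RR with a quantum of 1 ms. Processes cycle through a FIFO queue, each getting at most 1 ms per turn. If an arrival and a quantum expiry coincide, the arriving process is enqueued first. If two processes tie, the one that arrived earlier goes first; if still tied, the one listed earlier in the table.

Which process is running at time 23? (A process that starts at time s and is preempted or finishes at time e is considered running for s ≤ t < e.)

J3

Gantt: | J1 0-1 | J2 1-2 | J1 2-3 | J2 3-4 | J3 4-5 | J2 5-6 | J4 6-7 | J3 7-8 | J5 8-9 | J2 9-10 | J6 10-11 | J4 11-12 | J3 12-13 | J7 13-14 | J5 14-15 | J2 15-16 | J6 16-17 | J4 17-18 | J3 18-19 | J5 19-20 | J2 20-21 | J6 21-22 | J4 22-23 | J3 23-24 | J5 24-25 | J2 25-26 | J4 26-27 | J5 27-28 | J2 28-29 | J4 29-30 | J5 30-31 | J4 31-32 | J5 32-34 |
Completion: J1=3  J2=29  J3=24  J4=32  J5=34  J6=22  J7=14
Turnaround (C−A): J1=3  J2=29  J3=21  J4=27  J5=28  J6=15  J7=5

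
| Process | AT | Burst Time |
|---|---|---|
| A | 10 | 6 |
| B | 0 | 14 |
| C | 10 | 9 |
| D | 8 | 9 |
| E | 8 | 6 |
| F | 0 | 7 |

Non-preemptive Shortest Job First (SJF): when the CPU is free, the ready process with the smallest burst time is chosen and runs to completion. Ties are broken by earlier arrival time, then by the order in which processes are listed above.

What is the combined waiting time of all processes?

Timeline: | F 0-7 | B 7-21 | E 21-27 | A 27-33 | D 33-42 | C 42-51 |
Completion: A=33  B=21  C=51  D=42  E=27  F=7
Turnaround (C−A): A=23  B=21  C=41  D=34  E=19  F=7
Waiting = turnaround − burst: A=17, B=7, C=32, D=25, E=13, F=0
Total waiting = 17 + 7 + 32 + 25 + 13 + 0 = 94

94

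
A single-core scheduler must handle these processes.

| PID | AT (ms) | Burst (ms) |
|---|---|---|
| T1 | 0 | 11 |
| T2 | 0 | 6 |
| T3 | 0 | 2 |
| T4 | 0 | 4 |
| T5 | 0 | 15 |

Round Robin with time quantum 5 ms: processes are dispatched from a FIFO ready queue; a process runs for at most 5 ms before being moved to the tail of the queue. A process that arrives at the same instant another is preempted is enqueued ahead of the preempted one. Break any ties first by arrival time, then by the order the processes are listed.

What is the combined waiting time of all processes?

Timeline: | T1 0-5 | T2 5-10 | T3 10-12 | T4 12-16 | T5 16-21 | T1 21-26 | T2 26-27 | T5 27-32 | T1 32-33 | T5 33-38 |
Completion: T1=33  T2=27  T3=12  T4=16  T5=38
Waiting = turnaround − burst: T1=22, T2=21, T3=10, T4=12, T5=23
Total waiting = 22 + 21 + 10 + 12 + 23 = 88

88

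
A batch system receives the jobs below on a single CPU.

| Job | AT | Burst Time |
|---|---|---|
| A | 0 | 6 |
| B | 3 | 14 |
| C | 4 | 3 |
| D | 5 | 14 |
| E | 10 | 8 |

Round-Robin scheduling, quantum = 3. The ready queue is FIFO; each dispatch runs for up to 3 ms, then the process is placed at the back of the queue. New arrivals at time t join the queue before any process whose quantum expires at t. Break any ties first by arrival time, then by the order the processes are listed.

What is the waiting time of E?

Timeline: | A 0-3 | B 3-6 | A 6-9 | C 9-12 | D 12-15 | B 15-18 | E 18-21 | D 21-24 | B 24-27 | E 27-30 | D 30-33 | B 33-36 | E 36-38 | D 38-41 | B 41-43 | D 43-45 |
Completion: A=9  B=43  C=12  D=45  E=38
Waiting(E) = turnaround − burst = 28 − 8 = 20

20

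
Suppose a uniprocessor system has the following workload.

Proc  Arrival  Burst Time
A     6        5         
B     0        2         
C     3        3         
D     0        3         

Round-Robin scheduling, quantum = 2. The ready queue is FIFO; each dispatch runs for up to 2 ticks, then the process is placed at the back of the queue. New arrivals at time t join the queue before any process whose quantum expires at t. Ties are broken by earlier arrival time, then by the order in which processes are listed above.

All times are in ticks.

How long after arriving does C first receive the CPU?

1

Timeline: | B 0-2 | D 2-4 | C 4-6 | D 6-7 | A 7-9 | C 9-10 | A 10-13 |
Completion: A=13  B=2  C=10  D=7
Turnaround (C−A): A=7  B=2  C=7  D=7
Response(C) = first start − arrival = 4 − 3 = 1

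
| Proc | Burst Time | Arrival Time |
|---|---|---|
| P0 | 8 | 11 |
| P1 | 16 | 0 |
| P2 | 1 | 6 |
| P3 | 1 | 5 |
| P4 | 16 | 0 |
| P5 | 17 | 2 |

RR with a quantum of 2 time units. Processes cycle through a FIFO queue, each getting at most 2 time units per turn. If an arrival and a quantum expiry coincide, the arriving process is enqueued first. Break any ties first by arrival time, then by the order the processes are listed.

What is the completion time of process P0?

44

Timeline: | P1 0-2 | P4 2-4 | P5 4-6 | P1 6-8 | P4 8-10 | P3 10-11 | P2 11-12 | P5 12-14 | P1 14-16 | P4 16-18 | P0 18-20 | P5 20-22 | P1 22-24 | P4 24-26 | P0 26-28 | P5 28-30 | P1 30-32 | P4 32-34 | P0 34-36 | P5 36-38 | P1 38-40 | P4 40-42 | P0 42-44 | P5 44-46 | P1 46-48 | P4 48-50 | P5 50-52 | P1 52-54 | P4 54-56 | P5 56-59 |
Completion: P0=44  P1=54  P2=12  P3=11  P4=56  P5=59
Turnaround (C−A): P0=33  P1=54  P2=6  P3=6  P4=56  P5=57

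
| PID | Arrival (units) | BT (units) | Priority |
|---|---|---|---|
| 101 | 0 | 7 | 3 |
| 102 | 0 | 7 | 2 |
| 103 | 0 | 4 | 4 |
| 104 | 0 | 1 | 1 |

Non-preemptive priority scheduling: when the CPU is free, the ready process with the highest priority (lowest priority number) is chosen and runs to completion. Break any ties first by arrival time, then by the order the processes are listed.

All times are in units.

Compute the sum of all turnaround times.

43

Schedule: | 104 0-1 | 102 1-8 | 101 8-15 | 103 15-19 |
Completion: 101=15  102=8  103=19  104=1
Turnaround (C−A): 101=15  102=8  103=19  104=1
Turnaround = completion − arrival: 101=15, 102=8, 103=19, 104=1
Total turnaround = 15 + 8 + 19 + 1 = 43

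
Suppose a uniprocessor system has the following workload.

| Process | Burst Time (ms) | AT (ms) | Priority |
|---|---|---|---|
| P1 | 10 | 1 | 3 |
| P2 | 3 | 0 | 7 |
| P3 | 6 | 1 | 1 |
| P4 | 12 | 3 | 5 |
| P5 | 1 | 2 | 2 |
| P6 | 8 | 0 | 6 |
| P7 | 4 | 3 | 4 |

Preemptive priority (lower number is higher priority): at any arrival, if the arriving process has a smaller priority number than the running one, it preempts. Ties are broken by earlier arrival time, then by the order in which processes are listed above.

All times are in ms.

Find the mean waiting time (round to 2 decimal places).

17.14

Schedule: | P6 0-1 | P3 1-7 | P5 7-8 | P1 8-18 | P7 18-22 | P4 22-34 | P6 34-41 | P2 41-44 |
Completion: P1=18  P2=44  P3=7  P4=34  P5=8  P6=41  P7=22
Turnaround (C−A): P1=17  P2=44  P3=6  P4=31  P5=6  P6=41  P7=19
Waiting times: P1=7, P2=41, P3=0, P4=19, P5=5, P6=33, P7=15
Average waiting = (7+41+0+19+5+33+15) / 7 = 120/7 = 17.14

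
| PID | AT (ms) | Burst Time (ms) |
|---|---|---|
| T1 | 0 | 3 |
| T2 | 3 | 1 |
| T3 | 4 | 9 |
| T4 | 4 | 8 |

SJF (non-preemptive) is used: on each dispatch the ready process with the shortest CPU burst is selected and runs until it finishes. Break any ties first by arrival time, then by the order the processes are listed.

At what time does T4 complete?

12

Timeline: | T1 0-3 | T2 3-4 | T4 4-12 | T3 12-21 |
Completion: T1=3  T2=4  T3=21  T4=12
Turnaround (C−A): T1=3  T2=1  T3=17  T4=8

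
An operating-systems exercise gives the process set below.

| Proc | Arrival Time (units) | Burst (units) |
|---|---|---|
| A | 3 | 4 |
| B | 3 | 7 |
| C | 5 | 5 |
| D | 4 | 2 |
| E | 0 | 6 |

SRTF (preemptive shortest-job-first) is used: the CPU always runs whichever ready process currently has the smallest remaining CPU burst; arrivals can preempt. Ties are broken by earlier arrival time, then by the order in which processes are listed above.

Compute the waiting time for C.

7

Schedule: | E 0-6 | D 6-8 | A 8-12 | C 12-17 | B 17-24 |
Completion: A=12  B=24  C=17  D=8  E=6
Waiting(C) = turnaround − burst = 12 − 5 = 7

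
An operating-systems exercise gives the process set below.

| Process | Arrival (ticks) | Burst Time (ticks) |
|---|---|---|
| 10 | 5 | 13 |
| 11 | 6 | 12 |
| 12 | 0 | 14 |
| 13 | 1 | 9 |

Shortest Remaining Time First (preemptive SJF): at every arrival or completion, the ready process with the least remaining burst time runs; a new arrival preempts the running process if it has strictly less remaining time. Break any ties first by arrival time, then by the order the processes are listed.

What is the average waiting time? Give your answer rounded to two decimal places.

13.75

Timeline: | 12 0-1 | 13 1-10 | 11 10-22 | 12 22-35 | 10 35-48 |
Completion: 10=48  11=22  12=35  13=10
Turnaround (C−A): 10=43  11=16  12=35  13=9
Waiting times: 10=30, 11=4, 12=21, 13=0
Average waiting = (30+4+21+0) / 4 = 55/4 = 13.75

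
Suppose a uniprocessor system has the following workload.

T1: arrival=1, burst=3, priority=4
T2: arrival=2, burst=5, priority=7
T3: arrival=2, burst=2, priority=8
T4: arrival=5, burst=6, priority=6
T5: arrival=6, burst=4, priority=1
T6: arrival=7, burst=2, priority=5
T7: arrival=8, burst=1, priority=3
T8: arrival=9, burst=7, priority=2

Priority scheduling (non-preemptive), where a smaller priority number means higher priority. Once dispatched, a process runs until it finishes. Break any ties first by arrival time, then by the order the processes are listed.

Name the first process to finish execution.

Gantt: | idle 0-1 | T1 1-4 | T2 4-9 | T5 9-13 | T8 13-20 | T7 20-21 | T6 21-23 | T4 23-29 | T3 29-31 |
Completion: T1=4  T2=9  T3=31  T4=29  T5=13  T6=23  T7=21  T8=20
Finish order: T1 → T2 → T5 → T8 → T7 → T6 → T4 → T3

T1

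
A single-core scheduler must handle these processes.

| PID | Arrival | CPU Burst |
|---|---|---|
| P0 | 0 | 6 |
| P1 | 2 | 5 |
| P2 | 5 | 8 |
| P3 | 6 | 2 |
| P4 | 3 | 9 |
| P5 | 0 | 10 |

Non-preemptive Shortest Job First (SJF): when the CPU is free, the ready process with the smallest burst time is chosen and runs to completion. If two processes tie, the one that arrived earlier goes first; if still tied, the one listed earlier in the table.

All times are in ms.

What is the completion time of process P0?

6

Timeline: | P0 0-6 | P3 6-8 | P1 8-13 | P2 13-21 | P4 21-30 | P5 30-40 |
Completion: P0=6  P1=13  P2=21  P3=8  P4=30  P5=40
Turnaround (C−A): P0=6  P1=11  P2=16  P3=2  P4=27  P5=40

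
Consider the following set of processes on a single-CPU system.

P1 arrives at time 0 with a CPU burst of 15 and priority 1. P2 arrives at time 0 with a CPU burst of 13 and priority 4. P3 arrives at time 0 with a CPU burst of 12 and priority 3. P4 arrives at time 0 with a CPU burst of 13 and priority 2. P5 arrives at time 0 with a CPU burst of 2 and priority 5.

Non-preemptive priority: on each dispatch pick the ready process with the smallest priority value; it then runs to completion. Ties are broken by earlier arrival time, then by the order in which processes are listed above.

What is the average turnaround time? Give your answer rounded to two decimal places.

38.20

Timeline: | P1 0-15 | P4 15-28 | P3 28-40 | P2 40-53 | P5 53-55 |
Completion: P1=15  P2=53  P3=40  P4=28  P5=55
Turnaround (C−A): P1=15  P2=53  P3=40  P4=28  P5=55
Turnaround times: P1=15, P2=53, P3=40, P4=28, P5=55
Average turnaround = (15+53+40+28+55) / 5 = 191/5 = 38.20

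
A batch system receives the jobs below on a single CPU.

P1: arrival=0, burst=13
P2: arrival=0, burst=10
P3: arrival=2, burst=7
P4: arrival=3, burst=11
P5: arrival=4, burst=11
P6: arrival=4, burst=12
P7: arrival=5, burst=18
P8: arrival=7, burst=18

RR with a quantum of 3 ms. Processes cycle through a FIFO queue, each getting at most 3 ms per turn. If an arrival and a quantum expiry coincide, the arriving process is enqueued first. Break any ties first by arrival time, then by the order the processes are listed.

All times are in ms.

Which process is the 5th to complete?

P5

Timeline: | P1 0-3 | P2 3-6 | P3 6-9 | P4 9-12 | P1 12-15 | P5 15-18 | P6 18-21 | P7 21-24 | P2 24-27 | P8 27-30 | P3 30-33 | P4 33-36 | P1 36-39 | P5 39-42 | P6 42-45 | P7 45-48 | P2 48-51 | P8 51-54 | P3 54-55 | P4 55-58 | P1 58-61 | P5 61-64 | P6 64-67 | P7 67-70 | P2 70-71 | P8 71-74 | P4 74-76 | P1 76-77 | P5 77-79 | P6 79-82 | P7 82-85 | P8 85-88 | P7 88-91 | P8 91-94 | P7 94-97 | P8 97-100 |
Completion: P1=77  P2=71  P3=55  P4=76  P5=79  P6=82  P7=97  P8=100
Turnaround (C−A): P1=77  P2=71  P3=53  P4=73  P5=75  P6=78  P7=92  P8=93
Finish order: P3 → P2 → P4 → P1 → P5 → P6 → P7 → P8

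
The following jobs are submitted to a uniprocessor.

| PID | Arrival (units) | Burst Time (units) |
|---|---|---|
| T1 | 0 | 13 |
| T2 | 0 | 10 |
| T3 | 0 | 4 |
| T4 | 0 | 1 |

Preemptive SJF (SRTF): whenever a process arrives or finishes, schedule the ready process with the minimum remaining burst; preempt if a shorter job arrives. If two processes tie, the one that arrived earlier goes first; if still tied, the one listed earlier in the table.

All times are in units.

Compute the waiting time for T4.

Schedule: | T4 0-1 | T3 1-5 | T2 5-15 | T1 15-28 |
Completion: T1=28  T2=15  T3=5  T4=1
Waiting(T4) = turnaround − burst = 1 − 1 = 0

0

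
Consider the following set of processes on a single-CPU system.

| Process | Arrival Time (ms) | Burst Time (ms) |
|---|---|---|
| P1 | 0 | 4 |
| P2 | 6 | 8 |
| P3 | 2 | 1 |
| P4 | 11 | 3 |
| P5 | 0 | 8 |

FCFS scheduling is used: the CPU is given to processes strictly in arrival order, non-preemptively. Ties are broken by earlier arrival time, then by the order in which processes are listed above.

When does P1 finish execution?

4

Gantt: | P1 0-4 | P5 4-12 | P3 12-13 | P2 13-21 | P4 21-24 |
Completion: P1=4  P2=21  P3=13  P4=24  P5=12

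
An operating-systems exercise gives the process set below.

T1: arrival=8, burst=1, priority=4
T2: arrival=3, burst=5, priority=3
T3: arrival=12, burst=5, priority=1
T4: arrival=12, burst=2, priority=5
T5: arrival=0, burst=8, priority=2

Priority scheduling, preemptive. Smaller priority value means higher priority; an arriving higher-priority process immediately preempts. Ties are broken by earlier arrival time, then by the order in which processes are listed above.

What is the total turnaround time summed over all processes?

48

Schedule: | T5 0-8 | T2 8-12 | T3 12-17 | T2 17-18 | T1 18-19 | T4 19-21 |
Completion: T1=19  T2=18  T3=17  T4=21  T5=8
Turnaround (C−A): T1=11  T2=15  T3=5  T4=9  T5=8
Turnaround = completion − arrival: T1=11, T2=15, T3=5, T4=9, T5=8
Total turnaround = 11 + 15 + 5 + 9 + 8 = 48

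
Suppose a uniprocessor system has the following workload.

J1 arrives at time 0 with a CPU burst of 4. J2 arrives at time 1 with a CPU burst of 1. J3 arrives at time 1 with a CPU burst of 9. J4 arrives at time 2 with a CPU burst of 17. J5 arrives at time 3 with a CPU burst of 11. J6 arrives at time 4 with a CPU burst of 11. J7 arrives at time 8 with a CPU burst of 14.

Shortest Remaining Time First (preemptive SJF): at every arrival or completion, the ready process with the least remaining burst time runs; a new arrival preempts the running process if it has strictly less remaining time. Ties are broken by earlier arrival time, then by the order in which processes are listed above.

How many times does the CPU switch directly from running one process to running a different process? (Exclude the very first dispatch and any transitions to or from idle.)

7

Timeline: | J1 0-1 | J2 1-2 | J1 2-5 | J3 5-14 | J5 14-25 | J6 25-36 | J7 36-50 | J4 50-67 |
Completion: J1=5  J2=2  J3=14  J4=67  J5=25  J6=36  J7=50
Turnaround (C−A): J1=5  J2=1  J3=13  J4=65  J5=22  J6=32  J7=42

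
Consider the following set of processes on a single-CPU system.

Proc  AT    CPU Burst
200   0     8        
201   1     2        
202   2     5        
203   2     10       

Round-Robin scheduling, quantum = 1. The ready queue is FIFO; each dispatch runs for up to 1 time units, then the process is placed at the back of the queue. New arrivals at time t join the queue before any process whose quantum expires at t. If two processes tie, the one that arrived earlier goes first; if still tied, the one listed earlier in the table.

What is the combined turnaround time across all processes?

64

Gantt: | 200 0-1 | 201 1-2 | 200 2-3 | 202 3-4 | 203 4-5 | 201 5-6 | 200 6-7 | 202 7-8 | 203 8-9 | 200 9-10 | 202 10-11 | 203 11-12 | 200 12-13 | 202 13-14 | 203 14-15 | 200 15-16 | 202 16-17 | 203 17-18 | 200 18-19 | 203 19-20 | 200 20-21 | 203 21-25 |
Completion: 200=21  201=6  202=17  203=25
Turnaround = completion − arrival: 200=21, 201=5, 202=15, 203=23
Total turnaround = 21 + 5 + 15 + 23 = 64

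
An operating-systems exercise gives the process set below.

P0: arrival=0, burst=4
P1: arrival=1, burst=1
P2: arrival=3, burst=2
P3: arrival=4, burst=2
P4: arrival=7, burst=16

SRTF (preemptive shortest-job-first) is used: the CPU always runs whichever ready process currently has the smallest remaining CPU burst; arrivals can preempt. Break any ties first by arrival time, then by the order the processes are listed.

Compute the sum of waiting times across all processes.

Gantt: | P0 0-1 | P1 1-2 | P0 2-5 | P2 5-7 | P3 7-9 | P4 9-25 |
Completion: P0=5  P1=2  P2=7  P3=9  P4=25
Turnaround (C−A): P0=5  P1=1  P2=4  P3=5  P4=18
Waiting = turnaround − burst: P0=1, P1=0, P2=2, P3=3, P4=2
Total waiting = 1 + 0 + 2 + 3 + 2 = 8

8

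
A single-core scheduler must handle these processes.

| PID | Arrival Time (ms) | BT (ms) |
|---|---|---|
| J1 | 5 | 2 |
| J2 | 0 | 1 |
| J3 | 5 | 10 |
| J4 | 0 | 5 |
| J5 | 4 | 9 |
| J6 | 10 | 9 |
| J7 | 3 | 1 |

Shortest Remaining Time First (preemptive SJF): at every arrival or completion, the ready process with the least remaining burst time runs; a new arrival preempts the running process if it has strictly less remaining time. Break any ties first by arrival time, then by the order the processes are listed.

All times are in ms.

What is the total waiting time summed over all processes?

39

Schedule: | J2 0-1 | J4 1-3 | J7 3-4 | J4 4-7 | J1 7-9 | J5 9-18 | J6 18-27 | J3 27-37 |
Completion: J1=9  J2=1  J3=37  J4=7  J5=18  J6=27  J7=4
Turnaround (C−A): J1=4  J2=1  J3=32  J4=7  J5=14  J6=17  J7=1
Waiting = turnaround − burst: J1=2, J2=0, J3=22, J4=2, J5=5, J6=8, J7=0
Total waiting = 2 + 0 + 22 + 2 + 5 + 8 + 0 = 39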